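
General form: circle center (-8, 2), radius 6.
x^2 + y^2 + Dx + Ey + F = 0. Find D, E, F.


(x+ 8)^2 + (y-2)^2 = 6^2
D = -2h = 16, E = -2k = -4
F = h^2+k^2-r^2 = 64+4-36 = 32

D = 16, E = -4, F = 32


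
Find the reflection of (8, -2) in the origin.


Reflection rule for origin: (-x, -y)
(8, -2) -> (-8, 2)

(-8, 2)


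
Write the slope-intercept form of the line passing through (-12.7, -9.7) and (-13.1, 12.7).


m = (22.4)/(-0.4) = -56.0000
b = y1 - m*x1 = -9.7 - (22.4*(-12.7))/(-0.4) = -9.7 - 711.2000 = -720.9000

y = -56.0000x - 720.9000


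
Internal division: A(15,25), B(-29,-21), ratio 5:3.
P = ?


Px = (5*(-29) + 3*15)/8 = -100/8 = -12.5000
Py = (5*(-21) + 3*25)/8 = -30/8 = -3.7500

P = (-12.5000, -3.7500)


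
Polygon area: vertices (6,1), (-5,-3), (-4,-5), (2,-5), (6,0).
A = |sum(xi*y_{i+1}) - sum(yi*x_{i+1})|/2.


sum(xi*y_{i+1}) = 6*(-3) - 5*(-5) - 4*(-5) + 2*0 + 6*1 = 33
sum(yi*x_{i+1}) = 1*(-5) - 3*(-4) - 5*2 - 5*6 + 0*6 = -33
Area = |33 + 33|/2 = 66/2 = 33.0000

33.0000 sq units


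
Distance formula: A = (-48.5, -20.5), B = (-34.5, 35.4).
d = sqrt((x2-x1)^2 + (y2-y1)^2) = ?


dx = -34.5 + 48.5 = 14.0
dy = 35.4 + 20.5 = 55.9
d = sqrt(196.0 + 3124.81) = sqrt(3320.81) = 57.6265

57.6265


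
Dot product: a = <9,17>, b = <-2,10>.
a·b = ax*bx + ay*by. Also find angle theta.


a·b = 9*(-2) + 17*10 = -18 + 170 = 152
|a| = sqrt(81+289) = 19.2354
|b| = sqrt(4+100) = 10.1980
cos(theta) = 152/(sqrt(370)*sqrt(104)) = 152/sqrt(38480) = 0.774865
theta = arccos(152/sqrt(38480)) = 39.2072 degrees

a·b = 152, theta = 39.2072 deg


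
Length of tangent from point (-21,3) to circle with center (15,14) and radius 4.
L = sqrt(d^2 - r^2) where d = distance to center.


d = sqrt((-21-15)^2 + (3-14)^2) = sqrt(1296+121) = 37.6431
L = sqrt(1417.0000 - 16) = sqrt(1401.0000) = 37.4299

37.4299


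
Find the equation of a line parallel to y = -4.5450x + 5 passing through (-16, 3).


Parallel lines have equal slopes.
m2 = -4.5450
b2 = 3 + 4.5450*(-16) = -69.7200

y = -4.5450x - 69.7200


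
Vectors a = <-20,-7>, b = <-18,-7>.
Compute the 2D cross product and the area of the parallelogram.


cross = -20*(-7) + 7*(-18) = 140 - 126 = 14
Parallelogram area = |14| = 14

cross = 14, parallelogram area = 14


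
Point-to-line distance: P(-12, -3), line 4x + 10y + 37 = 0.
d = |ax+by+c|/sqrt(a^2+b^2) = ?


|4*(-12) + 10*(-3) + 37| = |-41| = 41
sqrt(16 + 100) = sqrt(116) = 10.7703
d = 41/sqrt(116) = 3.8068

3.8068


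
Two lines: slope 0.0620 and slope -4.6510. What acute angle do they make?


m1-m2 = 4.713
1+m1*m2 = 0.711638
tan(theta) = |4.713/0.711638| = 6.622749
theta = arctan(|4.713/0.711638|) = 81.4135 degrees (acute angle)

81.4135 degrees


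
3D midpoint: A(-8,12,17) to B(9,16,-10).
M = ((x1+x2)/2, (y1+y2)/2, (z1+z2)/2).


Mx = (-8+9)/2 = 0.5000
My = (12+16)/2 = 14.0000
Mz = (17- 10)/2 = 3.5000

M = (0.5000, 14.0000, 3.5000)


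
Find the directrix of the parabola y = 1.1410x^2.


a = 1.1410
1/(4a) = 0.2191
directrix: y = -0.2191 = -0.2191

y = -0.2191


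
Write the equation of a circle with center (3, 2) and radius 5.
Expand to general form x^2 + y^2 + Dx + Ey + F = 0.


(x-3)^2 + (y-2)^2 = 5^2
D = -2h = -6, E = -2k = -4
F = h^2+k^2-r^2 = 9+4-25 = -12

x^2 + y^2 - 6x - 4y - 12 = 0


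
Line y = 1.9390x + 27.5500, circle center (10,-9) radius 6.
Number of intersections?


Substitute y = 1.9390x + 27.5500: (x-10)^2 + (1.9390x+27.5500+ 9)^2 = 36
Expand to Ax^2 + Bx + C = 0, where b-k = 36.55
A = 1+m^2 = 4.759721
B = 2(m(b-k) - h) = 2(1.9390*36.55 - 10) = 121.7409
C = h^2 + (b-k)^2 - r^2 = 100 + 1335.9025 - 36 = 1399.9025
disc = B^2-4AC = 14820.8467 - 26652.5813 = -11831.7346
disc < 0

0 intersection points


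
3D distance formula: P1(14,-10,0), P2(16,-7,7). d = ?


dx=2, dy=3, dz=7
d = sqrt(4+9+49) = sqrt(62) = 7.8740

7.8740


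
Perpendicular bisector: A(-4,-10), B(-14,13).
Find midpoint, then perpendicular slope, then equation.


Midpoint = (-9, 1.5)
Slope of AB = dy/dx = 23/(-10) = -2.3000
Perp slope = -dx/dy = 10/23 = 0.4348
b = My - (perp slope)*Mx = 1.5 + (-10*(-9))/23 = 1.5 + 3.9130 = 5.4130

y = 0.4348x + 5.4130


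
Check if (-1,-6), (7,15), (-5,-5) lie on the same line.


-1*(15+ 5) + 7*(-5+ 6) - 5*(-6-15)
= -20 + 7 + 105 = 92

No, not collinear (determinant = 92)


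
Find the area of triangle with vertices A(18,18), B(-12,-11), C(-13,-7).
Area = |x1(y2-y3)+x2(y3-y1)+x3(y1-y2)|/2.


18*(-11+ 7) = -72
-12*(-7-18) = 300
-13*(18+ 11) = -377
sum = -149
Area = |-149|/2 = 74.5000

74.5000 sq units


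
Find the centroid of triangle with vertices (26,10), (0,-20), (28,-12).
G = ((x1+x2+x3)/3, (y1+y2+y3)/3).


Gx = (26+0+28)/3 = 54/3 = 18.0000
Gy = (10- 20- 12)/3 = -22/3 = -7.3333

G = (18.0000, -7.3333)


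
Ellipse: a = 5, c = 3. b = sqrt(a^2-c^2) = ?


b^2 = 5^2 - (3)^2 = 25 - 9 = 16
b = sqrt(16) = 4

b = 4


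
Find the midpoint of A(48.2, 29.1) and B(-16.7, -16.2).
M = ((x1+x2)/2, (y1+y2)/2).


Mx = (48.2 - 16.7)/2 = 31.5/2 = 15.7500
My = (29.1 - 16.2)/2 = 12.9/2 = 6.4500

(15.7500, 6.4500)


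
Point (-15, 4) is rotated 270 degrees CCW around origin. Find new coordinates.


cos(270) = 0, sin(270) = -1
x' = -15*0 - 4*(-1) = 4
y' = -15*(-1) + 4*0 = 15

(4, 15)


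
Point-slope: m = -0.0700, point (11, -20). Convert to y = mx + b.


y + 20 = -0.0700(x - 11)
y = -0.0700x - 20 + 0.0700*11
y = -0.0700x - 19.2300

y = -0.0700x - 19.2300


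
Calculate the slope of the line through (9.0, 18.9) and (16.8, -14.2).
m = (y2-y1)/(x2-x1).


dy = -14.2 - 18.9 = -33.1
dx = 16.8 - 9.0 = 7.8
m = -33.1/7.8 = -4.2436

m = -4.2436


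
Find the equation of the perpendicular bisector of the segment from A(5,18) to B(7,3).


Midpoint = (6, 10.5)
Slope of AB = dy/dx = -15/2 = -7.5000
Perp slope = -dx/dy = 2/15 = 0.1333
b = My - (perp slope)*Mx = 10.5 + (2*6)/(-15) = 10.5 - 0.8000 = 9.7000

y = 0.1333x + 9.7000


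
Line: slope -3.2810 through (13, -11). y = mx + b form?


y + 11 = -3.2810(x - 13)
y = -3.2810x - 11 + 3.2810*13
y = -3.2810x + 31.6530

y = -3.2810x + 31.6530


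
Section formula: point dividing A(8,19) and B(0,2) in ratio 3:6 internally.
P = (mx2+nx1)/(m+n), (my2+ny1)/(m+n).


Px = (3*0 + 6*8)/9 = 48/9 = 5.3333
Py = (3*2 + 6*19)/9 = 120/9 = 13.3333

P = (5.3333, 13.3333)


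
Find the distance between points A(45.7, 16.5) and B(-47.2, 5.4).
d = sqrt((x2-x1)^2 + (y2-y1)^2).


dx = -47.2 - 45.7 = -92.9
dy = 5.4 - 16.5 = -11.1
d = sqrt(8630.41 + 123.21) = sqrt(8753.62) = 93.5608

93.5608


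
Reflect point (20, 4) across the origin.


Reflection rule for origin: (-x, -y)
(20, 4) -> (-20, -4)

(-20, -4)


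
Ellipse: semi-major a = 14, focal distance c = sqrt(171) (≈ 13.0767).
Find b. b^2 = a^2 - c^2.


b^2 = 14^2 - (sqrt(171))^2 = 196 - 171 = 25
b = sqrt(25) = 5

b = 5


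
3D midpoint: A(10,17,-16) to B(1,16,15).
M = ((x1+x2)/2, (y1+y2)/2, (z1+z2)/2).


Mx = (10+1)/2 = 5.5000
My = (17+16)/2 = 16.5000
Mz = (-16+15)/2 = -0.5000

M = (5.5000, 16.5000, -0.5000)


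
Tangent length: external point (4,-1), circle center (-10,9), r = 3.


d = sqrt((4+ 10)^2 + (-1-9)^2) = sqrt(196+100) = 17.2047
L = sqrt(296.0000 - 9) = sqrt(287.0000) = 16.9411

16.9411


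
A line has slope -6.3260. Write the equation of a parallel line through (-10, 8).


Parallel lines have equal slopes.
m2 = -6.3260
b2 = 8 + 6.3260*(-10) = -55.2600

y = -6.3260x - 55.2600


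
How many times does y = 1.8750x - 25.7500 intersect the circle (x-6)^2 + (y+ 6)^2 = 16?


Substitute y = 1.8750x - 25.7500: (x-6)^2 + (1.8750x- 25.7500+ 6)^2 = 16
Expand to Ax^2 + Bx + C = 0, where b-k = -19.75
A = 1+m^2 = 4.515625
B = 2(m(b-k) - h) = 2(1.8750*(-19.75) - 6) = -86.0625
C = h^2 + (b-k)^2 - r^2 = 36 + 390.0625 - 16 = 410.0625
disc = B^2-4AC = 7406.7539 - 7406.7539 = 0
disc = 0

1 intersection point (tangent)


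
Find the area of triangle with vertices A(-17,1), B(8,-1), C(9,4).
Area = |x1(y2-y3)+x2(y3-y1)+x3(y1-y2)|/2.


-17*(-1-4) = 85
8*(4-1) = 24
9*(1+ 1) = 18
sum = 127
Area = |127|/2 = 63.5000

63.5000 sq units


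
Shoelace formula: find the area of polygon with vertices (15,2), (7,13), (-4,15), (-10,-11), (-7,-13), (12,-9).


sum(xi*y_{i+1}) = 15*13 + 7*15 - 4*(-11) - 10*(-13) - 7*(-9) + 12*2 = 561
sum(yi*x_{i+1}) = 2*7 + 13*(-4) + 15*(-10) - 11*(-7) - 13*12 - 9*15 = -402
Area = |561 + 402|/2 = 963/2 = 481.5000

481.5000 sq units


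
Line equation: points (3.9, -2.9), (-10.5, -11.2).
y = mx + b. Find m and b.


m = (-8.3)/(-14.4) = 0.5764
b = y1 - m*x1 = -2.9 - (-8.3*3.9)/(-14.4) = -2.9 - 2.2479 = -5.1479

y = 0.5764x - 5.1479


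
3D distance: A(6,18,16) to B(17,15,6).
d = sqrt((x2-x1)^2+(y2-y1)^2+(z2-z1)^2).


dx=11, dy=-3, dz=-10
d = sqrt(121+9+100) = sqrt(230) = 15.1658

15.1658


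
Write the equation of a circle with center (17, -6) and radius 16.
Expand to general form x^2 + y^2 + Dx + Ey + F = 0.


(x-17)^2 + (y+ 6)^2 = 16^2
D = -2h = -34, E = -2k = 12
F = h^2+k^2-r^2 = 289+36-256 = 69

x^2 + y^2 - 34x + 12y + 69 = 0


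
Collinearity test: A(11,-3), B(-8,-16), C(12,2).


11*(-16-2) - 8*(2+ 3) + 12*(-3+ 16)
= -198 - 40 + 156 = -82

No, not collinear (determinant = -82)


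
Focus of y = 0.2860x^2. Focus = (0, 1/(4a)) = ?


a = 0.2860
4a = 1.1440
focus = (0, 1/1.1440) = (0, 0.8741)

Focus = (0, 0.8741)


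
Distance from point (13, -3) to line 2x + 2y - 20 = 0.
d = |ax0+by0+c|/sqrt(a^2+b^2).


|2*13 + 2*(-3) - 20| = |0| = 0
sqrt(4 + 4) = sqrt(8) = 2.8284
d = 0/sqrt(8) = 0

0


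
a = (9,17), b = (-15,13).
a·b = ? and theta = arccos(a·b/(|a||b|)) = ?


a·b = 9*(-15) + 17*13 = -135 + 221 = 86
|a| = sqrt(81+289) = 19.2354
|b| = sqrt(225+169) = 19.8494
cos(theta) = 86/(sqrt(370)*sqrt(394)) = 86/sqrt(145780) = 0.225242
theta = arccos(86/sqrt(145780)) = 76.9829 degrees

a·b = 86, theta = 76.9829 deg


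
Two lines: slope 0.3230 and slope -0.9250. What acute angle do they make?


m1-m2 = 1.248
1+m1*m2 = 0.701225
tan(theta) = |1.248/0.701225| = 1.779743
theta = arctan(|1.248/0.701225|) = 60.6693 degrees (acute angle)

60.6693 degrees


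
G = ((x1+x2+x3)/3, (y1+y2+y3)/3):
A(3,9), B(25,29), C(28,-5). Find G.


Gx = (3+25+28)/3 = 56/3 = 18.6667
Gy = (9+29- 5)/3 = 33/3 = 11.0000

G = (18.6667, 11.0000)


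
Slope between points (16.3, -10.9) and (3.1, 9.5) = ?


dy = 9.5 + 10.9 = 20.4
dx = 3.1 - 16.3 = -13.2
m = 20.4/(-13.2) = -1.5455

m = -1.5455


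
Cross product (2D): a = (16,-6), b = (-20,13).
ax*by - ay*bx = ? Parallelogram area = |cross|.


cross = 16*13 + 6*(-20) = 208 - 120 = 88
Parallelogram area = |88| = 88

cross = 88, parallelogram area = 88


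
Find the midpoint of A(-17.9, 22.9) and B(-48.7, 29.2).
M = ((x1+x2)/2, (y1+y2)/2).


Mx = (-17.9 - 48.7)/2 = -66.6/2 = -33.3000
My = (22.9 + 29.2)/2 = 52.1/2 = 26.0500

(-33.3000, 26.0500)


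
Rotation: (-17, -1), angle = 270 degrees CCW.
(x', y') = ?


cos(270) = 0, sin(270) = -1
x' = -17*0 + 1*(-1) = -1
y' = -17*(-1) - 1*0 = 17

(-1, 17)


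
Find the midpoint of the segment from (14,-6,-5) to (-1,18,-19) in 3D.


Mx = (14- 1)/2 = 6.5000
My = (-6+18)/2 = 6.0000
Mz = (-5- 19)/2 = -12.0000

M = (6.5000, 6.0000, -12.0000)


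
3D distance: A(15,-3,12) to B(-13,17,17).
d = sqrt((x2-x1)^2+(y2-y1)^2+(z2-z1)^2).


dx=-28, dy=20, dz=5
d = sqrt(784+400+25) = sqrt(1209) = 34.7707

34.7707


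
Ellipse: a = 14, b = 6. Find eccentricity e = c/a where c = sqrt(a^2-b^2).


c = sqrt(196-36) = sqrt(160) = 12.6491
e = c/a = sqrt(160)/14 = 0.9035

e = 0.9035


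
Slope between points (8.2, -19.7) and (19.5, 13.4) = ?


dy = 13.4 + 19.7 = 33.1
dx = 19.5 - 8.2 = 11.3
m = 33.1/11.3 = 2.9292

m = 2.9292


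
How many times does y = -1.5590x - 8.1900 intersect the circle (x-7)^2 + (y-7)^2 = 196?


Substitute y = -1.5590x - 8.1900: (x-7)^2 + (-1.5590x- 8.1900-7)^2 = 196
Expand to Ax^2 + Bx + C = 0, where b-k = -15.19
A = 1+m^2 = 3.430481
B = 2(m(b-k) - h) = 2(-1.5590*(-15.19) - 7) = 33.36242
C = h^2 + (b-k)^2 - r^2 = 49 + 230.7361 - 196 = 83.7361
disc = B^2-4AC = 1113.0511 - 1149.0204 = -35.9693
disc < 0

0 intersection points


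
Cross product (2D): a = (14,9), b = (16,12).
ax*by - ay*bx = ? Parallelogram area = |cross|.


cross = 14*12 - 9*16 = 168 - 144 = 24
Parallelogram area = |24| = 24

cross = 24, parallelogram area = 24


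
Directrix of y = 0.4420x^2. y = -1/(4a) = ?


a = 0.4420
1/(4a) = 0.5656
directrix: y = -0.5656 = -0.5656

y = -0.5656


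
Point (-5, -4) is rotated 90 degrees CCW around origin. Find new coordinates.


cos(90) = 0, sin(90) = 1
x' = -5*0 + 4*1 = 4
y' = -5*1 - 4*0 = -5

(4, -5)


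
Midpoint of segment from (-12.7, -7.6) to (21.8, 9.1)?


Mx = (-12.7 + 21.8)/2 = 9.1/2 = 4.5500
My = (-7.6 + 9.1)/2 = 1.5/2 = 0.7500

(4.5500, 0.7500)


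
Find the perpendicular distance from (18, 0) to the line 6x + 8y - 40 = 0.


|6*18 + 8*0 - 40| = |68| = 68
sqrt(36 + 64) = sqrt(100) = 10.0000
d = 68/sqrt(100) = 6.8000

6.8000


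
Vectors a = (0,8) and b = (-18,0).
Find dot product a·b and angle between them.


a·b = 0*(-18) + 8*0 = 0 + 0 = 0
|a| = sqrt(0+64) = 8.0000
|b| = sqrt(324+0) = 18.0000
cos(theta) = 0/(sqrt(64)*sqrt(324)) = 0/sqrt(20736) = 0
theta = arccos(0/sqrt(20736)) = 90.0000 degrees

a·b = 0, theta = 90.0000 deg


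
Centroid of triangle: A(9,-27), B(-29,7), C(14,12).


Gx = (9- 29+14)/3 = -6/3 = -2.0000
Gy = (-27+7+12)/3 = -8/3 = -2.6667

G = (-2.0000, -2.6667)


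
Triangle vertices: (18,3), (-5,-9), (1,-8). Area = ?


18*(-9+ 8) = -18
-5*(-8-3) = 55
1*(3+ 9) = 12
sum = 49
Area = |49|/2 = 24.5000

24.5000 sq units


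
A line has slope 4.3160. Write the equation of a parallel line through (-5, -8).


Parallel lines have equal slopes.
m2 = 4.3160
b2 = -8 - 4.3160*(-5) = 13.5800

y = 4.3160x + 13.5800


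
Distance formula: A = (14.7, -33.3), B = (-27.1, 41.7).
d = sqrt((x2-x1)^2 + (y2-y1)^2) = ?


dx = -27.1 - 14.7 = -41.8
dy = 41.7 + 33.3 = 75.0
d = sqrt(1747.24 + 5625.0) = sqrt(7372.24) = 85.8617

85.8617


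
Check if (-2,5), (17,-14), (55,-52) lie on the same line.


-2*(-14+ 52) + 17*(-52-5) + 55*(5+ 14)
= -76 - 969 + 1045 = 0

Yes, collinear (determinant = 0)


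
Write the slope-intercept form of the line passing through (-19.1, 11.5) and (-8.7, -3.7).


m = (-15.2)/(10.4) = -1.4615
b = y1 - m*x1 = 11.5 - (-15.2*(-19.1))/(10.4) = 11.5 - 27.9154 = -16.4154

y = -1.4615x - 16.4154


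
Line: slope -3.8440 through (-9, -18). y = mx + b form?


y + 18 = -3.8440(x + 9)
y = -3.8440x - 18 + 3.8440*(-9)
y = -3.8440x - 52.5960

y = -3.8440x - 52.5960


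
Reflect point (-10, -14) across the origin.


Reflection rule for origin: (-x, -y)
(-10, -14) -> (10, 14)

(10, 14)


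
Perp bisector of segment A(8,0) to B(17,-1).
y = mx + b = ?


Midpoint = (12.5, -0.5)
Slope of AB = dy/dx = -1/9 = -0.1111
Perp slope = -dx/dy = 9/1 = 9.0000
b = My - (perp slope)*Mx = -0.5 + (9*12.5)/(-1) = -0.5 - 112.5000 = -113.0000

y = 9.0000x - 113.0000


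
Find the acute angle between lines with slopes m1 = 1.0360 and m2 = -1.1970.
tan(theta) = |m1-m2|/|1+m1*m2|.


m1-m2 = 2.233
1+m1*m2 = -0.240092
tan(theta) = |2.233/(-0.240092)| = 9.300601
theta = arctan(|2.233/(-0.240092)|) = 83.8631 degrees (acute angle)

83.8631 degrees


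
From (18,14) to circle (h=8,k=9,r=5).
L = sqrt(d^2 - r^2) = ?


d = sqrt((18-8)^2 + (14-9)^2) = sqrt(100+25) = 11.1803
L = sqrt(125.0000 - 25) = sqrt(100.0000) = 10.0000

10.0000


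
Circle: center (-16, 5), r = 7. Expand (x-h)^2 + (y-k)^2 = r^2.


(x+ 16)^2 + (y-5)^2 = 7^2
D = -2h = 32, E = -2k = -10
F = h^2+k^2-r^2 = 256+25-49 = 232

x^2 + y^2 + 32x - 10y + 232 = 0


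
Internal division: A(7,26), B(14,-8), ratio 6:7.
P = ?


Px = (6*14 + 7*7)/13 = 133/13 = 10.2308
Py = (6*(-8) + 7*26)/13 = 134/13 = 10.3077

P = (10.2308, 10.3077)


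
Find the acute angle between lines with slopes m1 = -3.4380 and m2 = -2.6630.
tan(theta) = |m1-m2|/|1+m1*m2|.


m1-m2 = -0.775
1+m1*m2 = 10.155394
tan(theta) = |-0.775/10.155394| = 0.076314
theta = arctan(|-0.775/10.155394|) = 4.3640 degrees (acute angle)

4.3640 degrees


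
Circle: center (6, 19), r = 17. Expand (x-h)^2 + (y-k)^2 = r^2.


(x-6)^2 + (y-19)^2 = 17^2
D = -2h = -12, E = -2k = -38
F = h^2+k^2-r^2 = 36+361-289 = 108

x^2 + y^2 - 12x - 38y + 108 = 0


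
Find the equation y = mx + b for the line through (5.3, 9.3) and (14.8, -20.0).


m = (-29.3)/(9.5) = -3.0842
b = y1 - m*x1 = 9.3 - (-29.3*5.3)/(9.5) = 9.3 + 16.3463 = 25.6463

y = -3.0842x + 25.6463


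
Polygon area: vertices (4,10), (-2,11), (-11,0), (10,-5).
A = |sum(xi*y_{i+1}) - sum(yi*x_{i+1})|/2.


sum(xi*y_{i+1}) = 4*11 - 2*0 - 11*(-5) + 10*10 = 199
sum(yi*x_{i+1}) = 10*(-2) + 11*(-11) + 0*10 - 5*4 = -161
Area = |199 + 161|/2 = 360/2 = 180.0000

180.0000 sq units


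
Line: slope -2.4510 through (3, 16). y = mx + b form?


y - 16 = -2.4510(x - 3)
y = -2.4510x + 16 + 2.4510*3
y = -2.4510x + 23.3530

y = -2.4510x + 23.3530


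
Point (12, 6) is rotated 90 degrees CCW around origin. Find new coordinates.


cos(90) = 0, sin(90) = 1
x' = 12*0 - 6*1 = -6
y' = 12*1 + 6*0 = 12

(-6, 12)


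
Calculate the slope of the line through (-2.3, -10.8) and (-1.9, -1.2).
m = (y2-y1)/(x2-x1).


dy = -1.2 + 10.8 = 9.6
dx = -1.9 + 2.3 = 0.4
m = 9.6/0.4 = 24.0000

m = 24.0000


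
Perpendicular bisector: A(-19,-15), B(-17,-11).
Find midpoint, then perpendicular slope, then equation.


Midpoint = (-18, -13)
Slope of AB = dy/dx = 4/2 = 2.0000
Perp slope = -dx/dy = -2/4 = -0.5000
b = My - (perp slope)*Mx = -13 + (2*(-18))/4 = -13 - 9.0000 = -22.0000

y = -0.5000x - 22.0000


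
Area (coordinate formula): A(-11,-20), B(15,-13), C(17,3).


-11*(-13-3) = 176
15*(3+ 20) = 345
17*(-20+ 13) = -119
sum = 402
Area = |402|/2 = 201.0000

201.0000 sq units


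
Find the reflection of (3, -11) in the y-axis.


Reflection rule for y-axis: (-x, y)
(3, -11) -> (-3, -11)

(-3, -11)


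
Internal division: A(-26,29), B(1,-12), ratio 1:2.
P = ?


Px = (1*1 + 2*(-26))/3 = -51/3 = -17.0000
Py = (1*(-12) + 2*29)/3 = 46/3 = 15.3333

P = (-17.0000, 15.3333)


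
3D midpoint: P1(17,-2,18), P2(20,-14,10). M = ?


Mx = (17+20)/2 = 18.5000
My = (-2- 14)/2 = -8.0000
Mz = (18+10)/2 = 14.0000

M = (18.5000, -8.0000, 14.0000)


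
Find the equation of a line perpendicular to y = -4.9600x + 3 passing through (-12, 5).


Perpendicular slope = -1/m1 = -1/(-4.9600) = 0.2016
b2 = y0 - m2*x0 = 5 - 12/(-4.9600) = 5 + 2.4194 = 7.4194

y = 0.2016x + 7.4194


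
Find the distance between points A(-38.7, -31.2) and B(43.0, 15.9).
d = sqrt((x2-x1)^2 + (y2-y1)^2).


dx = 43.0 + 38.7 = 81.7
dy = 15.9 + 31.2 = 47.1
d = sqrt(6674.89 + 2218.41) = sqrt(8893.3) = 94.3043

94.3043


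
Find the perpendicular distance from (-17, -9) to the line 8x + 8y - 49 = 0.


|8*(-17) + 8*(-9) - 49| = |-257| = 257
sqrt(64 + 64) = sqrt(128) = 11.3137
d = 257/sqrt(128) = 22.7158

22.7158


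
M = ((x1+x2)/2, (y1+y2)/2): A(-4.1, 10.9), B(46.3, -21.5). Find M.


Mx = (-4.1 + 46.3)/2 = 42.2/2 = 21.1000
My = (10.9 - 21.5)/2 = -10.6/2 = -5.3000

(21.1000, -5.3000)


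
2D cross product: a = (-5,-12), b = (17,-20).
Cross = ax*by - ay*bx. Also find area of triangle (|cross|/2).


cross = -5*(-20) + 12*17 = 100 + 204 = 304
Triangle area = |304|/2 = 304/2 = 152.0000

cross = 304, triangle area = 152.0000


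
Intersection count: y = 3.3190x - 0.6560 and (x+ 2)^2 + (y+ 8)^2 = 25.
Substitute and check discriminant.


Substitute y = 3.3190x - 0.6560: (x+ 2)^2 + (3.3190x- 0.6560+ 8)^2 = 25
Expand to Ax^2 + Bx + C = 0, where b-k = 7.344
A = 1+m^2 = 12.015761
B = 2(m(b-k) - h) = 2(3.3190*7.344 + 2) = 52.749472
C = h^2 + (b-k)^2 - r^2 = 4 + 53.934336 - 25 = 32.934336
disc = B^2-4AC = 2782.5068 - 1582.9244 = 1199.5824
disc > 0

2 intersection points


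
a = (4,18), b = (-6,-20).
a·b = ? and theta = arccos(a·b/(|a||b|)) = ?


a·b = 4*(-6) + 18*(-20) = -24 - 360 = -384
|a| = sqrt(16+324) = 18.4391
|b| = sqrt(36+400) = 20.8806
cos(theta) = -384/(sqrt(340)*sqrt(436)) = -384/sqrt(148240) = -0.997352
theta = arccos(-384/sqrt(148240)) = 175.8296 degrees

a·b = -384, theta = 175.8296 deg


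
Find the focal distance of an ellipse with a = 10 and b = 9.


c^2 = 10^2 - 9^2 = 100 - 81 = 19
c = sqrt(19) = 4.3589

c = 4.3589


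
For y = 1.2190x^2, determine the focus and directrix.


a = 1.2190
1/(4a) = 0.2051
Focus = (0, 0.2051)
Directrix: y = -0.2051

Focus = (0, 0.2051), Directrix: y = -0.2051


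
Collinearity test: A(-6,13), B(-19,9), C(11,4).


-6*(9-4) - 19*(4-13) + 11*(13-9)
= -30 + 171 + 44 = 185

No, not collinear (determinant = 185)


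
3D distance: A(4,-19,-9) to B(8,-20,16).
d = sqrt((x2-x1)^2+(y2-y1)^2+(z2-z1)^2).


dx=4, dy=-1, dz=25
d = sqrt(16+1+625) = sqrt(642) = 25.3377

25.3377


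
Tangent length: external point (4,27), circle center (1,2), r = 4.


d = sqrt((4-1)^2 + (27-2)^2) = sqrt(9+625) = 25.1794
L = sqrt(634.0000 - 16) = sqrt(618.0000) = 24.8596

24.8596


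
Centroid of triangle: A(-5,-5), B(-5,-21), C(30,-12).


Gx = (-5- 5+30)/3 = 20/3 = 6.6667
Gy = (-5- 21- 12)/3 = -38/3 = -12.6667

G = (6.6667, -12.6667)


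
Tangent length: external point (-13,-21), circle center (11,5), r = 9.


d = sqrt((-13-11)^2 + (-21-5)^2) = sqrt(576+676) = 35.3836
L = sqrt(1252.0000 - 81) = sqrt(1171.0000) = 34.2199

34.2199


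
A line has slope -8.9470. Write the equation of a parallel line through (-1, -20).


Parallel lines have equal slopes.
m2 = -8.9470
b2 = -20 + 8.9470*(-1) = -28.9470

y = -8.9470x - 28.9470


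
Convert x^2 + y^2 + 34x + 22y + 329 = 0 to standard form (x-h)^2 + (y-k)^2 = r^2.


h = -D/2 = -34/2 = -17
k = -E/2 = -22/2 = -11
r^2 = h^2 + k^2 - F = 289 + 121 - 329 = 81
r = 9

Center (-17, -11), radius = 9


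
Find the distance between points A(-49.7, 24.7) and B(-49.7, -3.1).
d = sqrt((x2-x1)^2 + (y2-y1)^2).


dx = -49.7 + 49.7 = 0.0
dy = -3.1 - 24.7 = -27.8
d = sqrt(0.0 + 772.84) = sqrt(772.84) = 27.8000

27.8000


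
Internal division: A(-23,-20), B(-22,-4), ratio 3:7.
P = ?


Px = (3*(-22) + 7*(-23))/10 = -227/10 = -22.7000
Py = (3*(-4) + 7*(-20))/10 = -152/10 = -15.2000

P = (-22.7000, -15.2000)


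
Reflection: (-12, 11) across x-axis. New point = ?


Reflection rule for x-axis: (x, -y)
(-12, 11) -> (-12, -11)

(-12, -11)


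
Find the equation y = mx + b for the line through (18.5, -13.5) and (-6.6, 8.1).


m = (21.6)/(-25.1) = -0.8606
b = y1 - m*x1 = -13.5 - (21.6*18.5)/(-25.1) = -13.5 + 15.9203 = 2.4203

y = -0.8606x + 2.4203


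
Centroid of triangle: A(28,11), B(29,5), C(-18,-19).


Gx = (28+29- 18)/3 = 39/3 = 13.0000
Gy = (11+5- 19)/3 = -3/3 = -1.0000

G = (13.0000, -1.0000)


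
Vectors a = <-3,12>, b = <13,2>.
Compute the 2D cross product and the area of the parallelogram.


cross = -3*2 - 12*13 = -6 - 156 = -162
Parallelogram area = |-162| = 162

cross = -162, parallelogram area = 162


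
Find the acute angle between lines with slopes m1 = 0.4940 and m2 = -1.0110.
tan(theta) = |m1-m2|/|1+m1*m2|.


m1-m2 = 1.505
1+m1*m2 = 0.500566
tan(theta) = |1.505/0.500566| = 3.006597
theta = arctan(|1.505/0.500566|) = 71.6028 degrees (acute angle)

71.6028 degrees


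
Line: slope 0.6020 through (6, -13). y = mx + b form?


y + 13 = 0.6020(x - 6)
y = 0.6020x - 13 - 0.6020*6
y = 0.6020x - 16.6120

y = 0.6020x - 16.6120


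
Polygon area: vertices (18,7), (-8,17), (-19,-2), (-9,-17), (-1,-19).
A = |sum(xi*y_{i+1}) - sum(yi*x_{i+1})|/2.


sum(xi*y_{i+1}) = 18*17 - 8*(-2) - 19*(-17) - 9*(-19) - 1*7 = 809
sum(yi*x_{i+1}) = 7*(-8) + 17*(-19) - 2*(-9) - 17*(-1) - 19*18 = -686
Area = |809 + 686|/2 = 1495/2 = 747.5000

747.5000 sq units


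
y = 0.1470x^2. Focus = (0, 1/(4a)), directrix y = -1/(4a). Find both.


a = 0.1470
1/(4a) = 1.7007
Focus = (0, 1.7007)
Directrix: y = -1.7007

Focus = (0, 1.7007), Directrix: y = -1.7007


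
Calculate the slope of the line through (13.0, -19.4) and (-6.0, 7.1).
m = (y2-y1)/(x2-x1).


dy = 7.1 + 19.4 = 26.5
dx = -6.0 - 13.0 = -19.0
m = 26.5/(-19.0) = -1.3947

m = -1.3947


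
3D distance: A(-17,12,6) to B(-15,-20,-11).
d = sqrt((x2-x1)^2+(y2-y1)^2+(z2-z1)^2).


dx=2, dy=-32, dz=-17
d = sqrt(4+1024+289) = sqrt(1317) = 36.2905

36.2905


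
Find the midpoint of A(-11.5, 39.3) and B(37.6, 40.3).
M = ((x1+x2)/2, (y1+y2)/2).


Mx = (-11.5 + 37.6)/2 = 26.1/2 = 13.0500
My = (39.3 + 40.3)/2 = 79.6/2 = 39.8000

(13.0500, 39.8000)


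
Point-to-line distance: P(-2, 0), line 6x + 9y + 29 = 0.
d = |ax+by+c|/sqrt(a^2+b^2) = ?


|6*(-2) + 9*0 + 29| = |17| = 17
sqrt(36 + 81) = sqrt(117) = 10.8167
d = 17/sqrt(117) = 1.5717

1.5717


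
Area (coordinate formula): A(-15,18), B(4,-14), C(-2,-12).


-15*(-14+ 12) = 30
4*(-12-18) = -120
-2*(18+ 14) = -64
sum = -154
Area = |-154|/2 = 77.0000

77.0000 sq units


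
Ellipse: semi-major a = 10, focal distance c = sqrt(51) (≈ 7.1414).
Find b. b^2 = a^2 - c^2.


b^2 = 10^2 - (sqrt(51))^2 = 100 - 51 = 49
b = sqrt(49) = 7

b = 7


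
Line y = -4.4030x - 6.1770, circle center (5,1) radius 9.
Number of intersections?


Substitute y = -4.4030x - 6.1770: (x-5)^2 + (-4.4030x- 6.1770-1)^2 = 81
Expand to Ax^2 + Bx + C = 0, where b-k = -7.177
A = 1+m^2 = 20.386409
B = 2(m(b-k) - h) = 2(-4.4030*(-7.177) - 5) = 53.200662
C = h^2 + (b-k)^2 - r^2 = 25 + 51.509329 - 81 = -4.490671
disc = B^2-4AC = 2830.3104 + 366.1946 = 3196.5050
disc > 0

2 intersection points


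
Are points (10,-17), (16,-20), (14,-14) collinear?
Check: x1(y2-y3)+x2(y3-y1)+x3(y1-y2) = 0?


10*(-20+ 14) + 16*(-14+ 17) + 14*(-17+ 20)
= -60 + 48 + 42 = 30

No, not collinear (determinant = 30)


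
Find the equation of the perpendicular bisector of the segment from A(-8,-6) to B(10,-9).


Midpoint = (1, -7.5)
Slope of AB = dy/dx = -3/18 = -0.1667
Perp slope = -dx/dy = 18/3 = 6.0000
b = My - (perp slope)*Mx = -7.5 + (18*1)/(-3) = -7.5 - 6.0000 = -13.5000

y = 6.0000x - 13.5000


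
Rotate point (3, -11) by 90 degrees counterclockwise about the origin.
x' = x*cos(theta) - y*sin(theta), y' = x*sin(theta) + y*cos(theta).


cos(90) = 0, sin(90) = 1
x' = 3*0 + 11*1 = 11
y' = 3*1 - 11*0 = 3

(11, 3)


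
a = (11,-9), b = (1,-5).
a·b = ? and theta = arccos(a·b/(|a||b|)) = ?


a·b = 11*1 - 9*(-5) = 11 + 45 = 56
|a| = sqrt(121+81) = 14.2127
|b| = sqrt(1+25) = 5.0990
cos(theta) = 56/(sqrt(202)*sqrt(26)) = 56/sqrt(5252) = 0.772726
theta = arccos(56/sqrt(5252)) = 39.4007 degrees

a·b = 56, theta = 39.4007 deg


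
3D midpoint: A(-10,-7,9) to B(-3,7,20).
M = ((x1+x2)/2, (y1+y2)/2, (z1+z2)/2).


Mx = (-10- 3)/2 = -6.5000
My = (-7+7)/2 = 0
Mz = (9+20)/2 = 14.5000

M = (-6.5000, 0, 14.5000)


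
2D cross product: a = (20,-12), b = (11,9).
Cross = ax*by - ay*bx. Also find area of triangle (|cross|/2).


cross = 20*9 + 12*11 = 180 + 132 = 312
Triangle area = |312|/2 = 312/2 = 156.0000

cross = 312, triangle area = 156.0000


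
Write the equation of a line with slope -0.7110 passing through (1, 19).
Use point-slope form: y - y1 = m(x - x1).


y - 19 = -0.7110(x - 1)
y = -0.7110x + 19 + 0.7110*1
y = -0.7110x + 19.7110

y = -0.7110x + 19.7110


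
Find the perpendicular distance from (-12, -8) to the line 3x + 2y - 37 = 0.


|3*(-12) + 2*(-8) - 37| = |-89| = 89
sqrt(9 + 4) = sqrt(13) = 3.6056
d = 89/sqrt(13) = 24.6842

24.6842


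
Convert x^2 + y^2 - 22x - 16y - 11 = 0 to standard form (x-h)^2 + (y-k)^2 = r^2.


h = -D/2 = 22/2 = 11
k = -E/2 = 16/2 = 8
r^2 = h^2 + k^2 - F = 121 + 64 + 11 = 196
r = 14

Center (11, 8), radius = 14


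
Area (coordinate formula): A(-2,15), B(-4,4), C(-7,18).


-2*(4-18) = 28
-4*(18-15) = -12
-7*(15-4) = -77
sum = -61
Area = |-61|/2 = 30.5000

30.5000 sq units


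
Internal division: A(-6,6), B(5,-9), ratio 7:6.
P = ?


Px = (7*5 + 6*(-6))/13 = -1/13 = -0.0769
Py = (7*(-9) + 6*6)/13 = -27/13 = -2.0769

P = (-0.0769, -2.0769)


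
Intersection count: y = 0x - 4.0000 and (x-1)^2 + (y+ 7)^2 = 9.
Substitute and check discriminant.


Substitute y = 0x - 4.0000: (x-1)^2 + (0x- 4.0000+ 7)^2 = 9
Expand to Ax^2 + Bx + C = 0, where b-k = 3
A = 1+m^2 = 1
B = 2(m(b-k) - h) = 2(0*3 - 1) = -2
C = h^2 + (b-k)^2 - r^2 = 1 + 9 - 9 = 1
disc = B^2-4AC = 4.0000 - 4.0000 = 0
disc = 0

1 intersection point (tangent)


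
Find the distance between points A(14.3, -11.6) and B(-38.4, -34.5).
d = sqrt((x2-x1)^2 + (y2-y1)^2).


dx = -38.4 - 14.3 = -52.7
dy = -34.5 + 11.6 = -22.9
d = sqrt(2777.29 + 524.41) = sqrt(3301.7) = 57.4604

57.4604


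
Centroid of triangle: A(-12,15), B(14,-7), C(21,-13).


Gx = (-12+14+21)/3 = 23/3 = 7.6667
Gy = (15- 7- 13)/3 = -5/3 = -1.6667

G = (7.6667, -1.6667)


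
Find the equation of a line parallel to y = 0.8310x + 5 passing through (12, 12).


Parallel lines have equal slopes.
m2 = 0.8310
b2 = 12 - 0.8310*12 = 2.0280

y = 0.8310x + 2.0280


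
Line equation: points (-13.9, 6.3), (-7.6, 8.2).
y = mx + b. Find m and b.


m = (1.9)/(6.3) = 0.3016
b = y1 - m*x1 = 6.3 - (1.9*(-13.9))/(6.3) = 6.3 + 4.1921 = 10.4921

y = 0.3016x + 10.4921


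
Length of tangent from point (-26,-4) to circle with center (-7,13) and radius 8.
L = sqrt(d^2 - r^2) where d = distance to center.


d = sqrt((-26+ 7)^2 + (-4-13)^2) = sqrt(361+289) = 25.4951
L = sqrt(650.0000 - 64) = sqrt(586.0000) = 24.2074

24.2074


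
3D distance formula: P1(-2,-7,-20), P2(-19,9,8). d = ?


dx=-17, dy=16, dz=28
d = sqrt(289+256+784) = sqrt(1329) = 36.4555

36.4555


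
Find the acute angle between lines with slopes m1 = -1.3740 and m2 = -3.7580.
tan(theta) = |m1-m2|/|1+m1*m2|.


m1-m2 = 2.384
1+m1*m2 = 6.163492
tan(theta) = |2.384/6.163492| = 0.386794
theta = arctan(|2.384/6.163492|) = 21.1462 degrees (acute angle)

21.1462 degrees


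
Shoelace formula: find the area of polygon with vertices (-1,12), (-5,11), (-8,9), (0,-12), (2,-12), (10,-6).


sum(xi*y_{i+1}) = -1*11 - 5*9 - 8*(-12) + 0*(-12) + 2*(-6) + 10*12 = 148
sum(yi*x_{i+1}) = 12*(-5) + 11*(-8) + 9*0 - 12*2 - 12*10 - 6*(-1) = -286
Area = |148 + 286|/2 = 434/2 = 217.0000

217.0000 sq units


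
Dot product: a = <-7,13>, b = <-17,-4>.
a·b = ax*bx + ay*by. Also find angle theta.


a·b = -7*(-17) + 13*(-4) = 119 - 52 = 67
|a| = sqrt(49+169) = 14.7648
|b| = sqrt(289+16) = 17.4642
cos(theta) = 67/(sqrt(218)*sqrt(305)) = 67/sqrt(66490) = 0.259834
theta = arccos(67/sqrt(66490)) = 74.9398 degrees

a·b = 67, theta = 74.9398 deg


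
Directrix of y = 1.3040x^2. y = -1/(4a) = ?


a = 1.3040
1/(4a) = 0.1917
directrix: y = -0.1917 = -0.1917

y = -0.1917


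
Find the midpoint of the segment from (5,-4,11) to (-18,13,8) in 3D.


Mx = (5- 18)/2 = -6.5000
My = (-4+13)/2 = 4.5000
Mz = (11+8)/2 = 9.5000

M = (-6.5000, 4.5000, 9.5000)


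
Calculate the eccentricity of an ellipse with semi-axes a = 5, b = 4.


c = sqrt(25-16) = sqrt(9) = 3.0000
e = c/a = 3/5 = 0.6000

e = 0.6000


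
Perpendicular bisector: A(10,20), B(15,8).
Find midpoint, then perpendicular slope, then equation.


Midpoint = (12.5, 14)
Slope of AB = dy/dx = -12/5 = -2.4000
Perp slope = -dx/dy = 5/12 = 0.4167
b = My - (perp slope)*Mx = 14 + (5*12.5)/(-12) = 14 - 5.2083 = 8.7917

y = 0.4167x + 8.7917


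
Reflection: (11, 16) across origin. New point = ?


Reflection rule for origin: (-x, -y)
(11, 16) -> (-11, -16)

(-11, -16)


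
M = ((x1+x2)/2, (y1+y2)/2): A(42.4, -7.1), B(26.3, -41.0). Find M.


Mx = (42.4 + 26.3)/2 = 68.7/2 = 34.3500
My = (-7.1 - 41.0)/2 = -48.1/2 = -24.0500

(34.3500, -24.0500)


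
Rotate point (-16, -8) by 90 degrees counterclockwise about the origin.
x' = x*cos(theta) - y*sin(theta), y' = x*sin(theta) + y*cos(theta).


cos(90) = 0, sin(90) = 1
x' = -16*0 + 8*1 = 8
y' = -16*1 - 8*0 = -16

(8, -16)


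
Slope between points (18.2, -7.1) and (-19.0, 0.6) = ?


dy = 0.6 + 7.1 = 7.7
dx = -19.0 - 18.2 = -37.2
m = 7.7/(-37.2) = -0.2070

m = -0.2070


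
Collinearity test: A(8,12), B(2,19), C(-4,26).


8*(19-26) + 2*(26-12) - 4*(12-19)
= -56 + 28 + 28 = 0

Yes, collinear (determinant = 0)


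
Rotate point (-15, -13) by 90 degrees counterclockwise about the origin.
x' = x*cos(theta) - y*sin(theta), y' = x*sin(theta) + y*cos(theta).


cos(90) = 0, sin(90) = 1
x' = -15*0 + 13*1 = 13
y' = -15*1 - 13*0 = -15

(13, -15)


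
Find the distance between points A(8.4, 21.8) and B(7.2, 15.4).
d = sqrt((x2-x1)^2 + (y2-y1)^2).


dx = 7.2 - 8.4 = -1.2
dy = 15.4 - 21.8 = -6.4
d = sqrt(1.44 + 40.96) = sqrt(42.4) = 6.5115

6.5115


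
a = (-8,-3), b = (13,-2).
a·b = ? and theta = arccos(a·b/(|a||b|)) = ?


a·b = -8*13 - 3*(-2) = -104 + 6 = -98
|a| = sqrt(64+9) = 8.5440
|b| = sqrt(169+4) = 13.1529
cos(theta) = -98/(sqrt(73)*sqrt(173)) = -98/sqrt(12629) = -0.872050
theta = arccos(-98/sqrt(12629)) = 150.6978 degrees

a·b = -98, theta = 150.6978 deg


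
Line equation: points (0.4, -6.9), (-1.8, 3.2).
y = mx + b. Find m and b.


m = (10.1)/(-2.2) = -4.5909
b = y1 - m*x1 = -6.9 - (10.1*0.4)/(-2.2) = -6.9 + 1.8364 = -5.0636

y = -4.5909x - 5.0636


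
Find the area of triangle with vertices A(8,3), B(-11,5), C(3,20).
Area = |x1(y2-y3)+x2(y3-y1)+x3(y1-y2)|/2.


8*(5-20) = -120
-11*(20-3) = -187
3*(3-5) = -6
sum = -313
Area = |-313|/2 = 156.5000

156.5000 sq units


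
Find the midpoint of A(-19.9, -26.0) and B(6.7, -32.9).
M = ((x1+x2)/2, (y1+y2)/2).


Mx = (-19.9 + 6.7)/2 = -13.2/2 = -6.6000
My = (-26.0 - 32.9)/2 = -58.9/2 = -29.4500

(-6.6000, -29.4500)


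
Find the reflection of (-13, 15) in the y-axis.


Reflection rule for y-axis: (-x, y)
(-13, 15) -> (13, 15)

(13, 15)


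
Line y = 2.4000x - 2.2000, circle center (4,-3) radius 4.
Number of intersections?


Substitute y = 2.4000x - 2.2000: (x-4)^2 + (2.4000x- 2.2000+ 3)^2 = 16
Expand to Ax^2 + Bx + C = 0, where b-k = 0.8
A = 1+m^2 = 6.76
B = 2(m(b-k) - h) = 2(2.4000*0.8 - 4) = -4.16
C = h^2 + (b-k)^2 - r^2 = 16 + 0.64 - 16 = 0.64
disc = B^2-4AC = 17.3056 - 17.3056 = 0
disc = 0

1 intersection point (tangent)


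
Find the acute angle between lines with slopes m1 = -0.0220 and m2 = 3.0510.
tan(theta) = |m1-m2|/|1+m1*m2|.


m1-m2 = -3.073
1+m1*m2 = 0.932878
tan(theta) = |-3.073/0.932878| = 3.294107
theta = arctan(|-3.073/0.932878|) = 73.1132 degrees (acute angle)

73.1132 degrees


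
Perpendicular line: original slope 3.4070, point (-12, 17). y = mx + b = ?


Perpendicular slope = -1/m1 = -1/3.4070 = -0.2935
b2 = y0 - m2*x0 = 17 - 12/3.4070 = 17 - 3.5222 = 13.4778

y = -0.2935x + 13.4778


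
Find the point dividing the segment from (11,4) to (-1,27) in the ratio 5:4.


Px = (5*(-1) + 4*11)/9 = 39/9 = 4.3333
Py = (5*27 + 4*4)/9 = 151/9 = 16.7778

P = (4.3333, 16.7778)


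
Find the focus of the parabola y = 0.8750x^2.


a = 0.8750
4a = 3.5000
focus = (0, 1/3.5000) = (0, 0.2857)

Focus = (0, 0.2857)


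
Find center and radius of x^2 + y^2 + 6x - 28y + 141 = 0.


h = -D/2 = -6/2 = -3
k = -E/2 = 28/2 = 14
r^2 = h^2 + k^2 - F = 9 + 196 - 141 = 64
r = 8

Center (-3, 14), radius = 8


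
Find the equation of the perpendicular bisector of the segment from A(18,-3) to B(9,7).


Midpoint = (13.5, 2)
Slope of AB = dy/dx = 10/(-9) = -1.1111
Perp slope = -dx/dy = 9/10 = 0.9000
b = My - (perp slope)*Mx = 2 + (-9*13.5)/10 = 2 - 12.1500 = -10.1500

y = 0.9000x - 10.1500


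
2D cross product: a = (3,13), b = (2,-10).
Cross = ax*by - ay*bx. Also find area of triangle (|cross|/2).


cross = 3*(-10) - 13*2 = -30 - 26 = -56
Triangle area = |-56|/2 = 56/2 = 28.0000

cross = -56, triangle area = 28.0000


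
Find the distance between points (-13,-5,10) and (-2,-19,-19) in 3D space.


dx=11, dy=-14, dz=-29
d = sqrt(121+196+841) = sqrt(1158) = 34.0294

34.0294


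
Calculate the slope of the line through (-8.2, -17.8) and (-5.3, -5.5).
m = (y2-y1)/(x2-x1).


dy = -5.5 + 17.8 = 12.3
dx = -5.3 + 8.2 = 2.9
m = 12.3/2.9 = 4.2414

m = 4.2414


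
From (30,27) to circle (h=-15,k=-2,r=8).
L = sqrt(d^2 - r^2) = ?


d = sqrt((30+ 15)^2 + (27+ 2)^2) = sqrt(2025+841) = 53.5350
L = sqrt(2866.0000 - 64) = sqrt(2802.0000) = 52.9339

52.9339


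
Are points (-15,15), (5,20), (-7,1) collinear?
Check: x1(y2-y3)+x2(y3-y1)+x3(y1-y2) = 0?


-15*(20-1) + 5*(1-15) - 7*(15-20)
= -285 - 70 + 35 = -320

No, not collinear (determinant = -320)


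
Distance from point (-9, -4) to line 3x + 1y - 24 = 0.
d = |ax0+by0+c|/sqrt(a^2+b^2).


|3*(-9) + 1*(-4) - 24| = |-55| = 55
sqrt(9 + 1) = sqrt(10) = 3.1623
d = 55/sqrt(10) = 17.3925

17.3925


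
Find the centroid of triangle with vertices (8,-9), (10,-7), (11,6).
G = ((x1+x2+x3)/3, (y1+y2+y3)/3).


Gx = (8+10+11)/3 = 29/3 = 9.6667
Gy = (-9- 7+6)/3 = -10/3 = -3.3333

G = (9.6667, -3.3333)


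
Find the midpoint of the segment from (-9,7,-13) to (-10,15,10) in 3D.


Mx = (-9- 10)/2 = -9.5000
My = (7+15)/2 = 11.0000
Mz = (-13+10)/2 = -1.5000

M = (-9.5000, 11.0000, -1.5000)


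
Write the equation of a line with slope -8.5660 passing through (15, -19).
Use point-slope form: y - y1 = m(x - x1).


y + 19 = -8.5660(x - 15)
y = -8.5660x - 19 + 8.5660*15
y = -8.5660x + 109.4900

y = -8.5660x + 109.4900


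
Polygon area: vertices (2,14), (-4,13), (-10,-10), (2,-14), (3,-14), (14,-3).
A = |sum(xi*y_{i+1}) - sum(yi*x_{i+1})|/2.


sum(xi*y_{i+1}) = 2*13 - 4*(-10) - 10*(-14) + 2*(-14) + 3*(-3) + 14*14 = 365
sum(yi*x_{i+1}) = 14*(-4) + 13*(-10) - 10*2 - 14*3 - 14*14 - 3*2 = -450
Area = |365 + 450|/2 = 815/2 = 407.5000

407.5000 sq units


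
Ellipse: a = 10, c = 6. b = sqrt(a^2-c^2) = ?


b^2 = 10^2 - (6)^2 = 100 - 36 = 64
b = sqrt(64) = 8

b = 8


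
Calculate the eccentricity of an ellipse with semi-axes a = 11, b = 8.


c = sqrt(121-64) = sqrt(57) = 7.5498
e = c/a = sqrt(57)/11 = 0.6863

e = 0.6863


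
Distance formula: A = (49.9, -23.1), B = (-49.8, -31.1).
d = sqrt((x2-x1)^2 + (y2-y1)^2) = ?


dx = -49.8 - 49.9 = -99.7
dy = -31.1 + 23.1 = -8.0
d = sqrt(9940.09 + 64.0) = sqrt(10004.09) = 100.0204

100.0204


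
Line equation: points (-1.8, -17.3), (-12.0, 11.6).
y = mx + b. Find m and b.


m = (28.9)/(-10.2) = -2.8333
b = y1 - m*x1 = -17.3 - (28.9*(-1.8))/(-10.2) = -17.3 - 5.1000 = -22.4000

y = -2.8333x - 22.4000


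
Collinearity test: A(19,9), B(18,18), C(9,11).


19*(18-11) + 18*(11-9) + 9*(9-18)
= 133 + 36 - 81 = 88

No, not collinear (determinant = 88)


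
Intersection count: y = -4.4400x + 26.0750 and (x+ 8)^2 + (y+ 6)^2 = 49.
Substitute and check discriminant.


Substitute y = -4.4400x + 26.0750: (x+ 8)^2 + (-4.4400x+26.0750+ 6)^2 = 49
Expand to Ax^2 + Bx + C = 0, where b-k = 32.075
A = 1+m^2 = 20.7136
B = 2(m(b-k) - h) = 2(-4.4400*32.075 + 8) = -268.826
C = h^2 + (b-k)^2 - r^2 = 64 + 1028.805625 - 49 = 1043.805625
disc = B^2-4AC = 72267.4183 - 86483.8888 = -14216.4705
disc < 0

0 intersection points


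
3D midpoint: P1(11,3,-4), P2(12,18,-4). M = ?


Mx = (11+12)/2 = 11.5000
My = (3+18)/2 = 10.5000
Mz = (-4- 4)/2 = -4.0000

M = (11.5000, 10.5000, -4.0000)


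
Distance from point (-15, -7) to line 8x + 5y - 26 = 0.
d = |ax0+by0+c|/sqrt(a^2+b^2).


|8*(-15) + 5*(-7) - 26| = |-181| = 181
sqrt(64 + 25) = sqrt(89) = 9.4340
d = 181/sqrt(89) = 19.1860

19.1860


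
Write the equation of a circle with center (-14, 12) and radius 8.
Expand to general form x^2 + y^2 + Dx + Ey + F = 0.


(x+ 14)^2 + (y-12)^2 = 8^2
D = -2h = 28, E = -2k = -24
F = h^2+k^2-r^2 = 196+144-64 = 276

x^2 + y^2 + 28x - 24y + 276 = 0


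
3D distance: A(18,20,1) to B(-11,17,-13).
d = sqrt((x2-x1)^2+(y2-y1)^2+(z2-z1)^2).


dx=-29, dy=-3, dz=-14
d = sqrt(841+9+196) = sqrt(1046) = 32.3419

32.3419
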